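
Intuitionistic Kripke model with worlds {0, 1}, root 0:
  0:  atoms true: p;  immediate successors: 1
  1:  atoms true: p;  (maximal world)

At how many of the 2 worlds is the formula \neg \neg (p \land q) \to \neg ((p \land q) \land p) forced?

0: forces it.
1: forces it.
Worlds forcing the formula: {0, 1}.

2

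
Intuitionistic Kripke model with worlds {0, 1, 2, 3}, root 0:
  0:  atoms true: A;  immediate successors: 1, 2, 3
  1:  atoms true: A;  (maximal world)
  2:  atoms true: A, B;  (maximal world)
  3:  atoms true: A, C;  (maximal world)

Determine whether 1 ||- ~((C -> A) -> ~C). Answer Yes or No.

1 ||-/- ~((C -> A) -> ~C) since 1 is accessible from 1 and 1 ||- (C -> A) -> ~C.
1 ||- (C -> A) -> ~C: every world accessible from 1 that forces C -> A (namely 1) also forces ~C.

No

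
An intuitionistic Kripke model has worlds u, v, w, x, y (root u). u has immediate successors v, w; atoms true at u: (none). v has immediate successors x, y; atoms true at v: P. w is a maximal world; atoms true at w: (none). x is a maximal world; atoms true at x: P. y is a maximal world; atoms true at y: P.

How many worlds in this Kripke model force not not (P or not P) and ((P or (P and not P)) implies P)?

u: forces it.
v: forces it.
w: forces it.
x: forces it.
y: forces it.
Worlds forcing the formula: {u, v, w, x, y}.

5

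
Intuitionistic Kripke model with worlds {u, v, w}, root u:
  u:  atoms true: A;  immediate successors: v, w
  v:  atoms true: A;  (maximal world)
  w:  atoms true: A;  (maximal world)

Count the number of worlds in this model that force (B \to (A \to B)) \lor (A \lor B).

3

u: forces it.
v: forces it.
w: forces it.
Worlds forcing the formula: {u, v, w}.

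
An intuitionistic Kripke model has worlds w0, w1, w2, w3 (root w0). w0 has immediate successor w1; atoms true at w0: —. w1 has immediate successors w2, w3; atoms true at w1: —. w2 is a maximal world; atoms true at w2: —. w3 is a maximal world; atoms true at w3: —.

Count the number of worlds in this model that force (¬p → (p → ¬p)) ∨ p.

4

w0: forces it.
w1: forces it.
w2: forces it.
w3: forces it.
Worlds forcing the formula: {w0, w1, w2, w3}.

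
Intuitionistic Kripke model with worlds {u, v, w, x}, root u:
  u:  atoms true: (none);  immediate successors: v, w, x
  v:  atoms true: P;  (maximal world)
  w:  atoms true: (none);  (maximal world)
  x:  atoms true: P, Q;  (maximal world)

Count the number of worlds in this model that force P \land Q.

u: does not force it — u \nVdash P \land Q since u fails P.
v: does not force it — v \nVdash P \land Q since v fails Q.
w: does not force it.
x: forces it.
Worlds forcing the formula: {x}.

1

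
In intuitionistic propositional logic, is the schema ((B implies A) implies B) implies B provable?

This is Peirce's law, which is not intuitionistically valid.
A Kripke countermodel: worlds a, b; order generated by a <= b; atoms true at each world — a:{}; b:{B}.
a does not force ((B implies A) implies B) implies B: already at a itself, a forces (B implies A) implies B but a does not force B.
a lacks atom B, so a does not force B.
So the root a does not force the formula.

No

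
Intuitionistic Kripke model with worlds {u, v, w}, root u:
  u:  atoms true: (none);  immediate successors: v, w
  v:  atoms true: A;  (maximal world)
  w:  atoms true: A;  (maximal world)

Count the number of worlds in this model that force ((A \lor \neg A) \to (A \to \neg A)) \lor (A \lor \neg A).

2

u: does not force it — u \nVdash ((A \lor \neg A) \to (A \to \neg A)) \lor (A \lor \neg A): neither disjunct is forced at u.
v: forces it.
w: forces it.
Worlds forcing the formula: {v, w}.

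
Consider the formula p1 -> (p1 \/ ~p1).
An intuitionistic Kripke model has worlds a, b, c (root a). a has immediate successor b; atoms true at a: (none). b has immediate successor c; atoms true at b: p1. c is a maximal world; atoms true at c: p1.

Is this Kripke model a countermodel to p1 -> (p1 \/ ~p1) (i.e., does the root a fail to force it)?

No

a ||- p1 -> (p1 \/ ~p1): every world accessible from a that forces p1 (namely b, c) also forces p1 \/ ~p1.
So the root a forces p1 -> (p1 \/ ~p1); the model is not a countermodel.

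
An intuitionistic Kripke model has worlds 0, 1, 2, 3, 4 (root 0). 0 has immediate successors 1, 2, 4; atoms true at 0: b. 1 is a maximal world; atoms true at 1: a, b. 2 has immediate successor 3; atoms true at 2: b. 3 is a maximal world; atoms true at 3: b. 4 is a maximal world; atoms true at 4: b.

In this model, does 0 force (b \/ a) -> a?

0 ||-/- (b \/ a) -> a: already at 0 itself, 0 ||- b \/ a but 0 ||-/- a.
0 lacks atom a, so 0 ||-/- a.

No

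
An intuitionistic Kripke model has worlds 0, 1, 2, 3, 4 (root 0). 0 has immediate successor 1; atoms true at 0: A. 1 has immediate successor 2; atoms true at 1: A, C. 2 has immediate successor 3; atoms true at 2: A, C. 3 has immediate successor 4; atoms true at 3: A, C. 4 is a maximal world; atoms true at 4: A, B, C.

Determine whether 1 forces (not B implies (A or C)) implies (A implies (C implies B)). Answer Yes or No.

1 does not force (not B implies (A or C)) implies (A implies (C implies B)): already at 1 itself, 1 forces not B implies (A or C) but 1 does not force A implies (C implies B).
1 does not force A implies (C implies B): already at 1 itself, 1 forces A but 1 does not force C implies B.
1 does not force C implies B: already at 1 itself, 1 forces C but 1 does not force B.
1 lacks atom B, so 1 does not force B.

No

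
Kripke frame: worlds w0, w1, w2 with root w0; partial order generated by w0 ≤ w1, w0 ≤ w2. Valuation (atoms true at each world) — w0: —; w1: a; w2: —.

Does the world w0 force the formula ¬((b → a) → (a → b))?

No

w0 ⊮ ¬((b → a) → (a → b)) since w2 is accessible from w0 and w2 ⊩ (b → a) → (a → b).
w2 ⊩ (b → a) → (a → b): every world accessible from w2 that forces b → a (namely w2) also forces a → b.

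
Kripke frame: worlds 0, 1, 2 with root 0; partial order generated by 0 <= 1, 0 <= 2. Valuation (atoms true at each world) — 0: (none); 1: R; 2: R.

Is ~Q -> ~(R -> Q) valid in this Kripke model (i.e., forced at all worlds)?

Yes

0 ||- ~Q -> ~(R -> Q): every world accessible from 0 that forces ~Q (namely 0, 1, 2) also forces ~(R -> Q).
Since the root 0 forces ~Q -> ~(R -> Q) and forcing is persistent (monotone upward), every world forces it.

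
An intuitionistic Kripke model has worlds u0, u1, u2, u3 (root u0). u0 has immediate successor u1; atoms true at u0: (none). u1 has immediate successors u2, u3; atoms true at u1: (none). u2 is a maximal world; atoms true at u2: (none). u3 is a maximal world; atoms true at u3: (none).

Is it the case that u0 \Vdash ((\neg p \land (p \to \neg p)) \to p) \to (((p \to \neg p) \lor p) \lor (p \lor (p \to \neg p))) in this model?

u0 \Vdash ((\neg p \land (p \to \neg p)) \to p) \to (((p \to \neg p) \lor p) \lor (p \lor (p \to \neg p))) vacuously: no world accessible from u0 forces the antecedent (\neg p \land (p \to \neg p)) \to p.

Yes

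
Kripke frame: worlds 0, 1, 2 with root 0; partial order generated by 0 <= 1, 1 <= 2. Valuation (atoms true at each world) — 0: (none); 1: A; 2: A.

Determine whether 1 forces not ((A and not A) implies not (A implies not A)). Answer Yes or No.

1 does not force not ((A and not A) implies not (A implies not A)) since 1 is accessible from 1 and 1 forces (A and not A) implies not (A implies not A).
1 forces (A and not A) implies not (A implies not A) vacuously: no world accessible from 1 forces the antecedent A and not A.

No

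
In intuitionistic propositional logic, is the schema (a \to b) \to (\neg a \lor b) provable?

This is the material-implication-as-disjunction principle, which is not intuitionistically valid.
A Kripke countermodel: worlds 0, 1; order generated by 0 \le 1; atoms true at each world — 0:{}; 1:{a,b}.
0 \nVdash (a \to b) \to (\neg a \lor b): already at 0 itself, 0 \Vdash a \to b but 0 \nVdash \neg a \lor b.
0 \nVdash \neg a \lor b: neither disjunct is forced at 0.
0 \nVdash \neg a since 1 is accessible from 0 and 1 \Vdash a.
So the root 0 does not force the formula.

No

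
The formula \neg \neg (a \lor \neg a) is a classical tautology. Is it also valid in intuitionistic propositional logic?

Yes

This is the double negation of excluded middle, which is intuitionistically derivable.
Assuming \neg (a \lor \neg a): from a we'd get a \lor \neg a, so \neg a; but then a \lor \neg a again — contradiction. Hence \neg \neg (a \lor \neg a).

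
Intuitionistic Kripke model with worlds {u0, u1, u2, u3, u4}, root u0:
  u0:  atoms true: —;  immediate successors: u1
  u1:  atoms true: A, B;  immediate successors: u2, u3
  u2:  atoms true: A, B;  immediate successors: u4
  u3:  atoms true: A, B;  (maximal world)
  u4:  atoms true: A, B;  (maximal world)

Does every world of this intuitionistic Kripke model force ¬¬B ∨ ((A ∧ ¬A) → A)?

u0 ⊩ ¬¬B ∨ ((A ∧ ¬A) → A) via the disjunct ¬¬B.
Since the root u0 forces ¬¬B ∨ ((A ∧ ¬A) → A) and forcing is persistent (monotone upward), every world forces it.

Yes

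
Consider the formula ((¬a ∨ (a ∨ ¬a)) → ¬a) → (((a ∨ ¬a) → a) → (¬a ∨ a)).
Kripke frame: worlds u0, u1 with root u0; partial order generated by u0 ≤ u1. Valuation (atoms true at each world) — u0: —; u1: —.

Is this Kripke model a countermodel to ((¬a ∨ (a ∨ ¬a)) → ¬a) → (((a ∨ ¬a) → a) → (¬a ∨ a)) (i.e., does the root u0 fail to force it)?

No

u0 ⊩ ((¬a ∨ (a ∨ ¬a)) → ¬a) → (((a ∨ ¬a) → a) → (¬a ∨ a)): every world accessible from u0 that forces (¬a ∨ (a ∨ ¬a)) → ¬a (namely u0, u1) also forces ((a ∨ ¬a) → a) → (¬a ∨ a).
So the root u0 forces ((¬a ∨ (a ∨ ¬a)) → ¬a) → (((a ∨ ¬a) → a) → (¬a ∨ a)); the model is not a countermodel.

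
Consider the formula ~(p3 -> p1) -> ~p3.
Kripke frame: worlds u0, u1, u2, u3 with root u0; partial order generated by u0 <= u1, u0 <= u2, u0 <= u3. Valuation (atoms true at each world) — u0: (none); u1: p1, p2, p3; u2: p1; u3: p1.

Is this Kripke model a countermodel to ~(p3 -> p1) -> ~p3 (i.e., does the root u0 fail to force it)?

No

u0 ||- ~(p3 -> p1) -> ~p3 vacuously: no world accessible from u0 forces the antecedent ~(p3 -> p1).
So the root u0 forces ~(p3 -> p1) -> ~p3; the model is not a countermodel.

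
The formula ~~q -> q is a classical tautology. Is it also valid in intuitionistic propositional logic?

This is double-negation elimination, which is not intuitionistically valid.
A Kripke countermodel: worlds s0, s1; order generated by s0 <= s1; atoms true at each world — s0:{}; s1:{q}.
s0 ||-/- ~~q -> q: already at s0 itself, s0 ||- ~~q but s0 ||-/- q.
s0 lacks atom q, so s0 ||-/- q.
So the root s0 does not force the formula.

No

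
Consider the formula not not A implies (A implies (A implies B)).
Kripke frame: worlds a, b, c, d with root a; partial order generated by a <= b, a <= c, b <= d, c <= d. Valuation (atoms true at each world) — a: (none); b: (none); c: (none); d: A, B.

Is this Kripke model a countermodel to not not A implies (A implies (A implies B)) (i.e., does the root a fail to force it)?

No

a forces not not A implies (A implies (A implies B)): every world accessible from a that forces not not A (namely a, b, c, d) also forces A implies (A implies B).
So the root a forces not not A implies (A implies (A implies B)); the model is not a countermodel.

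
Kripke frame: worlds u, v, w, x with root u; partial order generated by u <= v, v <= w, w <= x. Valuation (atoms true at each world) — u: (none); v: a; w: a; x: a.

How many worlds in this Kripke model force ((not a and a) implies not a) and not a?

u: does not force it — u does not force ((not a and a) implies not a) and not a since u fails not a.
v: does not force it — v does not force ((not a and a) implies not a) and not a since v fails not a.
w: does not force it — w does not force ((not a and a) implies not a) and not a since w fails not a.
x: does not force it.
Worlds forcing the formula: { }.

0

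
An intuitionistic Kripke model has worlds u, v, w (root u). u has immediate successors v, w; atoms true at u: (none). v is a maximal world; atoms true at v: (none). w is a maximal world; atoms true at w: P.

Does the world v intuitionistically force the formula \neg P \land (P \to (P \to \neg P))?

v \Vdash \neg P \land (P \to (P \to \neg P)) since v forces both conjuncts.

Yes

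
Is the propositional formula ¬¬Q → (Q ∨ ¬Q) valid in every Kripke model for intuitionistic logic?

This is a variant of double-negation elimination (deriving excluded middle from double negation), which is not intuitionistically valid.
A Kripke countermodel: worlds s0, s1; order generated by s0 ≤ s1; atoms true at each world — s0:{}; s1:{Q}.
s0 ⊮ ¬¬Q → (Q ∨ ¬Q): already at s0 itself, s0 ⊩ ¬¬Q but s0 ⊮ Q ∨ ¬Q.
s0 ⊮ Q ∨ ¬Q: neither disjunct is forced at s0.
s0 lacks atom Q, so s0 ⊮ Q.
So the root s0 does not force the formula.

No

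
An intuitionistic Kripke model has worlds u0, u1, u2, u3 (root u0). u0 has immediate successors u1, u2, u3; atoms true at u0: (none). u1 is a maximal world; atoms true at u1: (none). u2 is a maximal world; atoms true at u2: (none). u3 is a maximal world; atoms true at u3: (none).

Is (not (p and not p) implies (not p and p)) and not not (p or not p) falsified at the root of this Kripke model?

Yes

u0 does not force (not (p and not p) implies (not p and p)) and not not (p or not p) since u0 fails not (p and not p) implies (not p and p).
So the root u0 does not force (not (p and not p) implies (not p and p)) and not not (p or not p); the model is a countermodel.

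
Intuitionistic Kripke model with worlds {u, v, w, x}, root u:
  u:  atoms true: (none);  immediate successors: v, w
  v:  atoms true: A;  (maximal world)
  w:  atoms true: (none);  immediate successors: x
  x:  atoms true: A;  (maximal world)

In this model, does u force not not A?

u forces not not A: no world accessible from u forces not A.

Yes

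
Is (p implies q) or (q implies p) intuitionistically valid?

This is the Gödel–Dummett linearity axiom, which is not intuitionistically valid.
A Kripke countermodel: worlds w0, w1, w2; order generated by w0 <= w1, w0 <= w2; atoms true at each world — w0:{}; w1:{p}; w2:{q}.
w0 does not force (p implies q) or (q implies p): neither disjunct is forced at w0.
w0 does not force p implies q: at the accessible world w1, w1 forces p but w1 does not force q.
w1 lacks atom q, so w1 does not force q.
So the root w0 does not force the formula.

No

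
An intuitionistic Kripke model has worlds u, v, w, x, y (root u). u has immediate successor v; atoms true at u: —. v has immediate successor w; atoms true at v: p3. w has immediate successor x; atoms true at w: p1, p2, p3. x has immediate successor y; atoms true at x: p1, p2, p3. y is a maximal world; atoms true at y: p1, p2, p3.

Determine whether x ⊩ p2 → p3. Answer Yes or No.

x ⊩ p2 → p3: every world accessible from x that forces p2 (namely x, y) also forces p3.

Yes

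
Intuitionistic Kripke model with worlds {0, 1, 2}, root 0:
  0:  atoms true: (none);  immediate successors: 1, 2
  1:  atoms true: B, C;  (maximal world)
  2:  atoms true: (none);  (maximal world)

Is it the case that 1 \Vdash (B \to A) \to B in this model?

Yes

1 \Vdash (B \to A) \to B vacuously: no world accessible from 1 forces the antecedent B \to A.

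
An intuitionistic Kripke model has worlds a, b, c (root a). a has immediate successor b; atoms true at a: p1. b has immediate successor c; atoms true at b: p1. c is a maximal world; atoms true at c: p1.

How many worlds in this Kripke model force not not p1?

a: forces it.
b: forces it.
c: forces it.
Worlds forcing the formula: {a, b, c}.

3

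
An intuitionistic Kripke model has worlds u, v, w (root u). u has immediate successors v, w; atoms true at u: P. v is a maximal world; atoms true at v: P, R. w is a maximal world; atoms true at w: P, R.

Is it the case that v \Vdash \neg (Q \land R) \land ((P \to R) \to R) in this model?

v \Vdash \neg (Q \land R) \land ((P \to R) \to R) since v forces both conjuncts.

Yes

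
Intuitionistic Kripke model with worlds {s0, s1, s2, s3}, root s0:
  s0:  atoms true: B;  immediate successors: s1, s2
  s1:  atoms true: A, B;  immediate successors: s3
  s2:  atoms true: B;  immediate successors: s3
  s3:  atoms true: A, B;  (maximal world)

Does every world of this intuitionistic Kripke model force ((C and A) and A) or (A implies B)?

s0 forces ((C and A) and A) or (A implies B) via the disjunct A implies B.
Since the root s0 forces ((C and A) and A) or (A implies B) and forcing is persistent (monotone upward), every world forces it.

Yes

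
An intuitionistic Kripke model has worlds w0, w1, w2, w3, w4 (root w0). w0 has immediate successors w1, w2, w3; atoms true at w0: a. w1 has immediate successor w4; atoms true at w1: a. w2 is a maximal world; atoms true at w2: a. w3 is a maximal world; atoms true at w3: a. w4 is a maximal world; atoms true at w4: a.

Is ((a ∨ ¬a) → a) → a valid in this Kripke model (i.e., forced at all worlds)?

Yes

w0 ⊩ ((a ∨ ¬a) → a) → a: every world accessible from w0 that forces (a ∨ ¬a) → a (namely w0, w1, w2, w3, w4) also forces a.
Since the root w0 forces ((a ∨ ¬a) → a) → a and forcing is persistent (monotone upward), every world forces it.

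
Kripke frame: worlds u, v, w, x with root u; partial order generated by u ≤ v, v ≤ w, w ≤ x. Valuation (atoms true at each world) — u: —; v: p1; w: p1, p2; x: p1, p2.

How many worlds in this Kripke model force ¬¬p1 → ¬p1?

u: does not force it — u ⊮ ¬¬p1 → ¬p1: already at u itself, u ⊩ ¬¬p1 but u ⊮ ¬p1.
v: does not force it — v ⊮ ¬¬p1 → ¬p1: already at v itself, v ⊩ ¬¬p1 but v ⊮ ¬p1.
w: does not force it.
x: does not force it.
Worlds forcing the formula: { }.

0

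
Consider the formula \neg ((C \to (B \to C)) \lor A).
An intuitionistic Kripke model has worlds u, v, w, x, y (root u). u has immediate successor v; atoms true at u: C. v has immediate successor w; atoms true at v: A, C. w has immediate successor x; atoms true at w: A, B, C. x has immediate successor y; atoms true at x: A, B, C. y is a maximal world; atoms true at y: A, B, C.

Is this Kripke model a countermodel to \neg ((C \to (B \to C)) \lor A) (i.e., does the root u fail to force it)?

u \nVdash \neg ((C \to (B \to C)) \lor A) since u is accessible from u and u \Vdash (C \to (B \to C)) \lor A.
u \Vdash (C \to (B \to C)) \lor A via the disjunct C \to (B \to C).
So the root u does not force \neg ((C \to (B \to C)) \lor A); the model is a countermodel.

Yes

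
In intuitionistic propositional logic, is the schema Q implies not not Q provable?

Yes

This is double-negation introduction, which is intuitionistically derivable.
If a world forces Q then every accessible world forces Q (persistence), so none forces not Q; hence not not Q.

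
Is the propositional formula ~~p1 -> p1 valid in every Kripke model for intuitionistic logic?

No

This is double-negation elimination, which is not intuitionistically valid.
A Kripke countermodel: worlds a, b; order generated by a <= b; atoms true at each world — a:{}; b:{p1}.
a ||-/- ~~p1 -> p1: already at a itself, a ||- ~~p1 but a ||-/- p1.
a lacks atom p1, so a ||-/- p1.
So the root a does not force the formula.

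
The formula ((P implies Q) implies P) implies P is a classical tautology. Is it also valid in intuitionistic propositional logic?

This is Peirce's law, which is not intuitionistically valid.
A Kripke countermodel: worlds u0, u1; order generated by u0 <= u1; atoms true at each world — u0:{}; u1:{P}.
u0 does not force ((P implies Q) implies P) implies P: already at u0 itself, u0 forces (P implies Q) implies P but u0 does not force P.
u0 lacks atom P, so u0 does not force P.
So the root u0 does not force the formula.

No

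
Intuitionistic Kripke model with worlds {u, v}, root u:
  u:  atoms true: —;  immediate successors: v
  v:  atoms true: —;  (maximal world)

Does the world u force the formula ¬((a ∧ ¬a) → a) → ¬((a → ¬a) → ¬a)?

u ⊩ ¬((a ∧ ¬a) → a) → ¬((a → ¬a) → ¬a) vacuously: no world accessible from u forces the antecedent ¬((a ∧ ¬a) → a).

Yes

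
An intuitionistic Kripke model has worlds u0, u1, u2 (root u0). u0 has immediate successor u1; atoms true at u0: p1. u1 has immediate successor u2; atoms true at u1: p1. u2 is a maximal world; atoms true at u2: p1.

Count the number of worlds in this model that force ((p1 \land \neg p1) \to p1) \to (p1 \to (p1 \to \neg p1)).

u0: does not force it — u0 \nVdash ((p1 \land \neg p1) \to p1) \to (p1 \to (p1 \to \neg p1)): already at u0 itself, u0 \Vdash (p1 \land \neg p1) \to p1 but u0 \nVdash p1 \to (p1 \to \neg p1).
u1: does not force it.
u2: does not force it.
Worlds forcing the formula: { }.

0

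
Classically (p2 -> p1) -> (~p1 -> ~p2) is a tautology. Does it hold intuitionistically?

Yes

This is the forward direction of contraposition, which is intuitionistically derivable.
Assume p2 -> p1 and ~p1. If p2 held then p1 would follow, contradicting ~p1; so ~p2.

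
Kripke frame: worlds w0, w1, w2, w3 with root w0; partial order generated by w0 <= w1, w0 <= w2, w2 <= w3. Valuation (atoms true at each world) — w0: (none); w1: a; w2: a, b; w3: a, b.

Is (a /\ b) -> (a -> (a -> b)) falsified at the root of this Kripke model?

w0 ||- (a /\ b) -> (a -> (a -> b)): every world accessible from w0 that forces a /\ b (namely w2, w3) also forces a -> (a -> b).
So the root w0 forces (a /\ b) -> (a -> (a -> b)); the model is not a countermodel.

No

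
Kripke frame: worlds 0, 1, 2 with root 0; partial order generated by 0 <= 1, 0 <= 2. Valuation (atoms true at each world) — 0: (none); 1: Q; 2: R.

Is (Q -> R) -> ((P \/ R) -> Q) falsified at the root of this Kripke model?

0 ||-/- (Q -> R) -> ((P \/ R) -> Q): at the accessible world 2, 2 ||- Q -> R but 2 ||-/- (P \/ R) -> Q.
2 ||-/- (P \/ R) -> Q: already at 2 itself, 2 ||- P \/ R but 2 ||-/- Q.
2 lacks atom Q, so 2 ||-/- Q.
So the root 0 does not force (Q -> R) -> ((P \/ R) -> Q); the model is a countermodel.

Yes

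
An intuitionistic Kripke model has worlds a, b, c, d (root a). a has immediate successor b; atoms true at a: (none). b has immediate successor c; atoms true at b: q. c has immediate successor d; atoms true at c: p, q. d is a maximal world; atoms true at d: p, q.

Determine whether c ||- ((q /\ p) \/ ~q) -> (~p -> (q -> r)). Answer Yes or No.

Yes

c ||- ((q /\ p) \/ ~q) -> (~p -> (q -> r)): every world accessible from c that forces (q /\ p) \/ ~q (namely c, d) also forces ~p -> (q -> r).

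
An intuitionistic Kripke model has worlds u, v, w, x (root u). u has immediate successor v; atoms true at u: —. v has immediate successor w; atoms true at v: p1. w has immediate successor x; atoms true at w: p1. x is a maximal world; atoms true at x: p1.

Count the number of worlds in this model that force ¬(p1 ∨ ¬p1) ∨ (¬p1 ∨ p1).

3

u: does not force it — u ⊮ ¬(p1 ∨ ¬p1) ∨ (¬p1 ∨ p1): neither disjunct is forced at u.
v: forces it.
w: forces it.
x: forces it.
Worlds forcing the formula: {v, w, x}.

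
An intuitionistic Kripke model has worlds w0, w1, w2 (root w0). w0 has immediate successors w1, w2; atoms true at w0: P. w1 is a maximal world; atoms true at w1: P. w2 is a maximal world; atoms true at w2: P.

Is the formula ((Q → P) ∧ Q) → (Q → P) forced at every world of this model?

w0 ⊩ ((Q → P) ∧ Q) → (Q → P) vacuously: no world accessible from w0 forces the antecedent (Q → P) ∧ Q.
Since the root w0 forces ((Q → P) ∧ Q) → (Q → P) and forcing is persistent (monotone upward), every world forces it.

Yes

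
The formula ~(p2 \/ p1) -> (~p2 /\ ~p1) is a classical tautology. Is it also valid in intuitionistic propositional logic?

Yes

This is a constructively valid De Morgan direction (negated disjunction to conjunction of negations), which is intuitionistically derivable.
From ~(p2 \/ p1): if p2 held then p2 \/ p1 would, contradiction — so ~p2; similarly ~p1.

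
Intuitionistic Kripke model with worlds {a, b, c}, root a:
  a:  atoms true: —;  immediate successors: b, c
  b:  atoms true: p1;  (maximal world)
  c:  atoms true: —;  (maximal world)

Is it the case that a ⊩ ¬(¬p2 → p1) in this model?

a ⊮ ¬(¬p2 → p1) since b is accessible from a and b ⊩ ¬p2 → p1.
b ⊩ ¬p2 → p1: every world accessible from b that forces ¬p2 (namely b) also forces p1.

No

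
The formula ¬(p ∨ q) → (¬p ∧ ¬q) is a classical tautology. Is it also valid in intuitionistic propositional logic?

Yes

This is a constructively valid De Morgan direction (negated disjunction to conjunction of negations), which is intuitionistically derivable.
From ¬(p ∨ q): if p held then p ∨ q would, contradiction — so ¬p; similarly ¬q.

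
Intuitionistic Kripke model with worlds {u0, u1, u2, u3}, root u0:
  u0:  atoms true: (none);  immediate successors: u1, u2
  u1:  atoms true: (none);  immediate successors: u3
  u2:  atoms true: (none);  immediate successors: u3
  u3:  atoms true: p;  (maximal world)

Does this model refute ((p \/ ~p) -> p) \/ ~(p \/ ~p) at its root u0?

No

u0 ||- ((p \/ ~p) -> p) \/ ~(p \/ ~p) via the disjunct (p \/ ~p) -> p.
So the root u0 forces ((p \/ ~p) -> p) \/ ~(p \/ ~p); the model is not a countermodel.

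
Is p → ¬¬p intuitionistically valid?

This is double-negation introduction, which is intuitionistically derivable.
If a world forces p then every accessible world forces p (persistence), so none forces ¬p; hence ¬¬p.

Yes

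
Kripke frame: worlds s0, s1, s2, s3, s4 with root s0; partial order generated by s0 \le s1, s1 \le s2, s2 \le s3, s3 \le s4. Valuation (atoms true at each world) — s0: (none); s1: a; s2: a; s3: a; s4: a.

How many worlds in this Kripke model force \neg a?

0

s0: does not force it — s0 \nVdash \neg a since s1 is accessible from s0 and s1 \Vdash a.
s1: does not force it.
s2: does not force it.
s3: does not force it.
s4: does not force it.
Worlds forcing the formula: { }.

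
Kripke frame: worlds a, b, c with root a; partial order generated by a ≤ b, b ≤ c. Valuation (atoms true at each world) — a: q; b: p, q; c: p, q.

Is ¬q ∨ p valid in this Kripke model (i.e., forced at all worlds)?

No

Not every world: a ⊮ ¬q ∨ p.
a ⊮ ¬q ∨ p: neither disjunct is forced at a.
a ⊮ ¬q since a is accessible from a and a ⊩ q.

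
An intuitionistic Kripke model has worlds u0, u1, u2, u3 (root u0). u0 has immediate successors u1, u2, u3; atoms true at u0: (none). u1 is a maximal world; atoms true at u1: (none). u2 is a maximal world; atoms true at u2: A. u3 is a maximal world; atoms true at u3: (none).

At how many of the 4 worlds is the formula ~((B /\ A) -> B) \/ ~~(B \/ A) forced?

1

u0: does not force it — u0 ||-/- ~((B /\ A) -> B) \/ ~~(B \/ A): neither disjunct is forced at u0.
u1: does not force it — u1 ||-/- ~((B /\ A) -> B) \/ ~~(B \/ A): neither disjunct is forced at u1.
u2: forces it.
u3: does not force it.
Worlds forcing the formula: {u2}.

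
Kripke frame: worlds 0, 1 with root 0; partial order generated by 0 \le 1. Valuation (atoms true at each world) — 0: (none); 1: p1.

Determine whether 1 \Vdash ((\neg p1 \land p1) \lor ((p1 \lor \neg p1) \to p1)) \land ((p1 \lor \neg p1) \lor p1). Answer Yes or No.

Yes

1 \Vdash ((\neg p1 \land p1) \lor ((p1 \lor \neg p1) \to p1)) \land ((p1 \lor \neg p1) \lor p1) since 1 forces both conjuncts.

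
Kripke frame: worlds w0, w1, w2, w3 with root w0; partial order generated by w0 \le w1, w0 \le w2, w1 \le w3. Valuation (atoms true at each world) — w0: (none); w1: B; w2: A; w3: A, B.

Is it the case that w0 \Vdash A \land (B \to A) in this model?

w0 \nVdash A \land (B \to A) since w0 fails A.

No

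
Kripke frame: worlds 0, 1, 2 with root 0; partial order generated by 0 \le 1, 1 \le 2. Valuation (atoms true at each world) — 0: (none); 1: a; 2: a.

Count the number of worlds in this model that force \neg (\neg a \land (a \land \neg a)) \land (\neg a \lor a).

0: does not force it — 0 \nVdash \neg (\neg a \land (a \land \neg a)) \land (\neg a \lor a) since 0 fails \neg a \lor a.
1: forces it.
2: forces it.
Worlds forcing the formula: {1, 2}.

2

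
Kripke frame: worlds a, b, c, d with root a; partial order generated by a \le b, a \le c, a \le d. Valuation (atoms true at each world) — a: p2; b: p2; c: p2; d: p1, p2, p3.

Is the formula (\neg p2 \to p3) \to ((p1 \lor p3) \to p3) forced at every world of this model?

a \Vdash (\neg p2 \to p3) \to ((p1 \lor p3) \to p3): every world accessible from a that forces \neg p2 \to p3 (namely a, b, c, d) also forces (p1 \lor p3) \to p3.
Since the root a forces (\neg p2 \to p3) \to ((p1 \lor p3) \to p3) and forcing is persistent (monotone upward), every world forces it.

Yes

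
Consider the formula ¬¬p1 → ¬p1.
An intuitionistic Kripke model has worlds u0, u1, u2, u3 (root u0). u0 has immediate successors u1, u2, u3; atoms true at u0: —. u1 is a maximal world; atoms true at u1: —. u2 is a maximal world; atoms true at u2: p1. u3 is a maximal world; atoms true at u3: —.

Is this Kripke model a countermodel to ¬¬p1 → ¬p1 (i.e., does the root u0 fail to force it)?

Yes

u0 ⊮ ¬¬p1 → ¬p1: at the accessible world u2, u2 ⊩ ¬¬p1 but u2 ⊮ ¬p1.
u2 ⊮ ¬p1 since u2 is accessible from u2 and u2 ⊩ p1.
So the root u0 does not force ¬¬p1 → ¬p1; the model is a countermodel.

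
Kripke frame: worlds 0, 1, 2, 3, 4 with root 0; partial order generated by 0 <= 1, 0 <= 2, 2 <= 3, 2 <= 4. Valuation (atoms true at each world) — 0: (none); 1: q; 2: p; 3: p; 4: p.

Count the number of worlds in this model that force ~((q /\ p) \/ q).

3

0: does not force it — 0 ||-/- ~((q /\ p) \/ q) since 1 is accessible from 0 and 1 ||- (q /\ p) \/ q.
1: does not force it — 1 ||-/- ~((q /\ p) \/ q) since 1 is accessible from 1 and 1 ||- (q /\ p) \/ q.
2: forces it.
3: forces it.
4: forces it.
Worlds forcing the formula: {2, 3, 4}.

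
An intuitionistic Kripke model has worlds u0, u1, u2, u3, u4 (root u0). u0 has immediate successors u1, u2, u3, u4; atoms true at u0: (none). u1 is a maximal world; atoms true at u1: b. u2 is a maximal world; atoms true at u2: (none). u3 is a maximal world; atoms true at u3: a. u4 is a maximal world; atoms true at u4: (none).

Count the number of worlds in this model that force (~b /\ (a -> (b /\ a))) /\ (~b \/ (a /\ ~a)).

2

u0: does not force it — u0 ||-/- (~b /\ (a -> (b /\ a))) /\ (~b \/ (a /\ ~a)) since u0 fails ~b /\ (a -> (b /\ a)).
u1: does not force it — u1 ||-/- (~b /\ (a -> (b /\ a))) /\ (~b \/ (a /\ ~a)) since u1 fails ~b /\ (a -> (b /\ a)).
u2: forces it.
u3: does not force it — u3 ||-/- (~b /\ (a -> (b /\ a))) /\ (~b \/ (a /\ ~a)) since u3 fails ~b /\ (a -> (b /\ a)).
u4: forces it.
Worlds forcing the formula: {u2, u4}.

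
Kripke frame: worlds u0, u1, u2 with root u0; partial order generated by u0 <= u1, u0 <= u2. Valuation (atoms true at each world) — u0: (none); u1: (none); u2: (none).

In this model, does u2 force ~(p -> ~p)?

u2 ||-/- ~(p -> ~p) since u2 is accessible from u2 and u2 ||- p -> ~p.
u2 ||- p -> ~p vacuously: no world accessible from u2 forces the antecedent p.

No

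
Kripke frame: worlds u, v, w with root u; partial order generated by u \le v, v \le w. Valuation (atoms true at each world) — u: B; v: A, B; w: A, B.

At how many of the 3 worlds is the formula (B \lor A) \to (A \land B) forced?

u: does not force it — u \nVdash (B \lor A) \to (A \land B): already at u itself, u \Vdash B \lor A but u \nVdash A \land B.
v: forces it.
w: forces it.
Worlds forcing the formula: {v, w}.

2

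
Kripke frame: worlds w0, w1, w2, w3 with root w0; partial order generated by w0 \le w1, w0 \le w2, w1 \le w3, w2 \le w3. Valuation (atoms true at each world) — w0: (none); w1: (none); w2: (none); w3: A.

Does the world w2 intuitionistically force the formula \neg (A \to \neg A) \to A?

No

w2 \nVdash \neg (A \to \neg A) \to A: already at w2 itself, w2 \Vdash \neg (A \to \neg A) but w2 \nVdash A.
w2 lacks atom A, so w2 \nVdash A.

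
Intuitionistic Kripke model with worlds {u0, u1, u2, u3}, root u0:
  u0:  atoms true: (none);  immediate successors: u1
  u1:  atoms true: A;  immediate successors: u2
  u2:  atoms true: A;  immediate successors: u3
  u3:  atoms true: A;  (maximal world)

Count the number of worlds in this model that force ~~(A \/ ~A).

4

u0: forces it.
u1: forces it.
u2: forces it.
u3: forces it.
Worlds forcing the formula: {u0, u1, u2, u3}.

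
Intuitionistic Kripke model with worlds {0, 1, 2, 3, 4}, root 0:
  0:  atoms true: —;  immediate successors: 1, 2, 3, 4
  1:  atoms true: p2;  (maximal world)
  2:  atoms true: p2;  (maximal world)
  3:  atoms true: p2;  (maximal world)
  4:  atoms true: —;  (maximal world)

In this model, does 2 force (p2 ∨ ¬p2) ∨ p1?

Yes

2 ⊩ (p2 ∨ ¬p2) ∨ p1 via the disjunct p2 ∨ ¬p2.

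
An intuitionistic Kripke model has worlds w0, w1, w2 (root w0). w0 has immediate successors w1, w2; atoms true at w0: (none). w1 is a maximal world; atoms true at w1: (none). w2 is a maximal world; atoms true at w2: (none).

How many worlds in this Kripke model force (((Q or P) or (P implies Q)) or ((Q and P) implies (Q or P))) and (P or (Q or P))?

w0: does not force it — w0 does not force (((Q or P) or (P implies Q)) or ((Q and P) implies (Q or P))) and (P or (Q or P)) since w0 fails P or (Q or P).
w1: does not force it — w1 does not force (((Q or P) or (P implies Q)) or ((Q and P) implies (Q or P))) and (P or (Q or P)) since w1 fails P or (Q or P).
w2: does not force it.
Worlds forcing the formula: { }.

0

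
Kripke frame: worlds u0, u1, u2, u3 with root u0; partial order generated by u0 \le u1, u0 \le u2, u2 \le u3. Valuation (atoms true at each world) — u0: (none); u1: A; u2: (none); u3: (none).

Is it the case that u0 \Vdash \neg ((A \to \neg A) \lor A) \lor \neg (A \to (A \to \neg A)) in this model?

No

u0 \nVdash \neg ((A \to \neg A) \lor A) \lor \neg (A \to (A \to \neg A)): neither disjunct is forced at u0.
u0 \nVdash \neg ((A \to \neg A) \lor A) since u1 is accessible from u0 and u1 \Vdash (A \to \neg A) \lor A.
u1 \Vdash (A \to \neg A) \lor A via the disjunct A.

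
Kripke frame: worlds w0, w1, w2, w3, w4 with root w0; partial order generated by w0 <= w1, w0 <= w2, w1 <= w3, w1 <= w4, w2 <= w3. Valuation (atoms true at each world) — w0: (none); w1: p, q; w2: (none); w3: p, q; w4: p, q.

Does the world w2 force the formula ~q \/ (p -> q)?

Yes

w2 ||- ~q \/ (p -> q) via the disjunct p -> q.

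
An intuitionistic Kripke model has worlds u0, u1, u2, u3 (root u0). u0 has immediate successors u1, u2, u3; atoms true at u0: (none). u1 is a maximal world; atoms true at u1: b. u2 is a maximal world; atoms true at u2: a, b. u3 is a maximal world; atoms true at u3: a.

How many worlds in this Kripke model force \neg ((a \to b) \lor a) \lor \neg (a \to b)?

1

u0: does not force it — u0 \nVdash \neg ((a \to b) \lor a) \lor \neg (a \to b): neither disjunct is forced at u0.
u1: does not force it.
u2: does not force it.
u3: forces it.
Worlds forcing the formula: {u3}.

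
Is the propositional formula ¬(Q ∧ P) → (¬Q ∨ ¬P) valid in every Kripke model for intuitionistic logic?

This is the constructively invalid direction of De Morgan's law for conjunction, which is not intuitionistically valid.
A Kripke countermodel: worlds a, b, c; order generated by a ≤ b, a ≤ c; atoms true at each world — a:{}; b:{Q}; c:{P}.
a ⊮ ¬(Q ∧ P) → (¬Q ∨ ¬P): already at a itself, a ⊩ ¬(Q ∧ P) but a ⊮ ¬Q ∨ ¬P.
a ⊮ ¬Q ∨ ¬P: neither disjunct is forced at a.
a ⊮ ¬Q since b is accessible from a and b ⊩ Q.
So the root a does not force the formula.

No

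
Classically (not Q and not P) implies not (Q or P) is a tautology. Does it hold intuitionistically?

Yes

This is a constructively valid De Morgan direction (conjunction of negations to negated disjunction), which is intuitionistically derivable.
If both not Q and not P hold at a world, no accessible world forces Q or forces P, so none forces Q or P.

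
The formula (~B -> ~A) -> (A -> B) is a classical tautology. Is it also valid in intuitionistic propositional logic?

No

This is the converse of contraposition, which is not intuitionistically valid.
A Kripke countermodel: worlds w0, w1; order generated by w0 <= w1; atoms true at each world — w0:{A}; w1:{A,B}.
w0 ||-/- (~B -> ~A) -> (A -> B): already at w0 itself, w0 ||- ~B -> ~A but w0 ||-/- A -> B.
w0 ||-/- A -> B: already at w0 itself, w0 ||- A but w0 ||-/- B.
w0 lacks atom B, so w0 ||-/- B.
So the root w0 does not force the formula.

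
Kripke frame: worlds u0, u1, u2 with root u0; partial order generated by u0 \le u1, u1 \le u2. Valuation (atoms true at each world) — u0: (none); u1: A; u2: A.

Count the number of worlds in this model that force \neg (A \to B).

u0: forces it.
u1: forces it.
u2: forces it.
Worlds forcing the formula: {u0, u1, u2}.

3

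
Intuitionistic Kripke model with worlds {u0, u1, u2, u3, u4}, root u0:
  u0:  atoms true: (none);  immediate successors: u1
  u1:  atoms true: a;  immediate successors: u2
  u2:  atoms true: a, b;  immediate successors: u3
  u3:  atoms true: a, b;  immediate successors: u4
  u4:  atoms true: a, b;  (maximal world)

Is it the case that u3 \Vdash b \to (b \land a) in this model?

Yes

u3 \Vdash b \to (b \land a): every world accessible from u3 that forces b (namely u3, u4) also forces b \land a.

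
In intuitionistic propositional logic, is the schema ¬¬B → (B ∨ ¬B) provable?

This is a variant of double-negation elimination (deriving excluded middle from double negation), which is not intuitionistically valid.
A Kripke countermodel: worlds w0, w1; order generated by w0 ≤ w1; atoms true at each world — w0:{}; w1:{B}.
w0 ⊮ ¬¬B → (B ∨ ¬B): already at w0 itself, w0 ⊩ ¬¬B but w0 ⊮ B ∨ ¬B.
w0 ⊮ B ∨ ¬B: neither disjunct is forced at w0.
w0 lacks atom B, so w0 ⊮ B.
So the root w0 does not force the formula.

No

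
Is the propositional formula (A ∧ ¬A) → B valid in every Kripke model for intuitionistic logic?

This is an instance of ex falso quodlibet, which is intuitionistically derivable.
No world can force both A and ¬A, so the antecedent A ∧ ¬A is never forced and the implication holds vacuously at every world.

Yes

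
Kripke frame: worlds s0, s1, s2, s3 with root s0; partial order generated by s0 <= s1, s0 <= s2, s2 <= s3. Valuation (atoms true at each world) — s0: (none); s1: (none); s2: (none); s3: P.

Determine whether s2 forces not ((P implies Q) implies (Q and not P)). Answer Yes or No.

s2 does not force not ((P implies Q) implies (Q and not P)) since s2 is accessible from s2 and s2 forces (P implies Q) implies (Q and not P).
s2 forces (P implies Q) implies (Q and not P) vacuously: no world accessible from s2 forces the antecedent P implies Q.

No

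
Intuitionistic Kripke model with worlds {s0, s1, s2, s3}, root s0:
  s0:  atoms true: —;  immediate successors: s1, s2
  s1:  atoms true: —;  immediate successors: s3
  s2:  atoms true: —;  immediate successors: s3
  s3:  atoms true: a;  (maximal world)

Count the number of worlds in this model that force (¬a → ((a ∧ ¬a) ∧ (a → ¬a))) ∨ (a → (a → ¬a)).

s0: forces it.
s1: forces it.
s2: forces it.
s3: forces it.
Worlds forcing the formula: {s0, s1, s2, s3}.

4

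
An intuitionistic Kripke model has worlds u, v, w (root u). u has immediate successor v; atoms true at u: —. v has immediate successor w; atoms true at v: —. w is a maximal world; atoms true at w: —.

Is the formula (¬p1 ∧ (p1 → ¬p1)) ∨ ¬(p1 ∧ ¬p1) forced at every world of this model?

Yes

u ⊩ (¬p1 ∧ (p1 → ¬p1)) ∨ ¬(p1 ∧ ¬p1) via the disjunct ¬p1 ∧ (p1 → ¬p1).
Since the root u forces (¬p1 ∧ (p1 → ¬p1)) ∨ ¬(p1 ∧ ¬p1) and forcing is persistent (monotone upward), every world forces it.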